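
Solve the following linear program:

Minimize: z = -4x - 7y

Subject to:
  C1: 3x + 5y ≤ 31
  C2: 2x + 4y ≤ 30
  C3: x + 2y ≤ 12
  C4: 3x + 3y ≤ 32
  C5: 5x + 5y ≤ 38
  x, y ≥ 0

Evaluate the objective at each vertex of the feasible region:
  z(0, 0) = 0
  z(7.6, 0) = -30.4
  z(3.5, 4.1) = -42.7
  z(2, 5) = -43  ←
  z(0, 6) = -42
The minimum is at x = 2, y = 5.

x = 2, y = 5, z = -43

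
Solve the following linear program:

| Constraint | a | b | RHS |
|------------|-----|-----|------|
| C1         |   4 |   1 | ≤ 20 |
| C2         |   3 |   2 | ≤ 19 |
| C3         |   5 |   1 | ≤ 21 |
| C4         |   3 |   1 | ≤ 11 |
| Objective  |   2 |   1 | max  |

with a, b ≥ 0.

Evaluate the objective at each vertex of the feasible region:
  z(0, 0) = 0
  z(3.667, 0) = 7.333
  z(1, 8) = 10  ←
  z(0, 9.5) = 9.5
The maximum is at a = 1, b = 8.

a = 1, b = 8, z = 10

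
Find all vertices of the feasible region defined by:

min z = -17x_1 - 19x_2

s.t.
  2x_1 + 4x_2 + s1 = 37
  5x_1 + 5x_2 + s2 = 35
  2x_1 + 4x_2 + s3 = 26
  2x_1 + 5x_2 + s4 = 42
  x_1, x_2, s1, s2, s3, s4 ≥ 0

(0, 0), (7, 0), (1, 6), (0, 6.5)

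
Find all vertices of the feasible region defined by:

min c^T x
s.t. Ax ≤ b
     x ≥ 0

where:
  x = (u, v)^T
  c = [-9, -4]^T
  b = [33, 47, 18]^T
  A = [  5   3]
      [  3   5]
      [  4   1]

(0, 0), (4.5, 0), (3, 6), (1.5, 8.5), (0, 9.4)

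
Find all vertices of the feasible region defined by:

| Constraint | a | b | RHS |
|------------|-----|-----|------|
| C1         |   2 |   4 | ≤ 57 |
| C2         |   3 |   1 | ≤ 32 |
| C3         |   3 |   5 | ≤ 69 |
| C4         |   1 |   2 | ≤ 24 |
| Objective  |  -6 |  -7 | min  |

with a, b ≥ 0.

(0, 0), (10.67, 0), (8, 8), (0, 12)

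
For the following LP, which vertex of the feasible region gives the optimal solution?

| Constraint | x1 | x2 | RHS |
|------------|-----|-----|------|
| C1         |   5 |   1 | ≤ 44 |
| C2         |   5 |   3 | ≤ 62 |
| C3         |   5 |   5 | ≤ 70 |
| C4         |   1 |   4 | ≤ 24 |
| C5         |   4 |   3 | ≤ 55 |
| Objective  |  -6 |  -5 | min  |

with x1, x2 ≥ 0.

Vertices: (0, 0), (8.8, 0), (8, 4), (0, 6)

Evaluate the objective at each vertex of the feasible region:
  z(0, 0) = 0
  z(8.8, 0) = -52.8
  z(8, 4) = -68  ←
  z(0, 6) = -30
The minimum is at x1 = 8, x2 = 4.

(8, 4)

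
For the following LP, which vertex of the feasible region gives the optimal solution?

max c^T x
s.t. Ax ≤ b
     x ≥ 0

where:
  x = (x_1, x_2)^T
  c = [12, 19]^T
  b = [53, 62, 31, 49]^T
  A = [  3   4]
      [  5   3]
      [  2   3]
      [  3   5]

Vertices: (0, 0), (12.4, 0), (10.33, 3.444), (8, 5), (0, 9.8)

Evaluate the objective at each vertex of the feasible region:
  z(0, 0) = 0
  z(12.4, 0) = 148.8
  z(10.33, 3.444) = 189.4
  z(8, 5) = 191  ←
  z(0, 9.8) = 186.2
The maximum is at x_1 = 8, x_2 = 5.

(8, 5)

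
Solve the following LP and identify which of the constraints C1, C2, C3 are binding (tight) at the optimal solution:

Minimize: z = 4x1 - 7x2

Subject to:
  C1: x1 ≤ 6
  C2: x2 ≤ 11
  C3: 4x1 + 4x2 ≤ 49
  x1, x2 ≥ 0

At x1 = 0, x2 = 11, compute slack b - a·x for each constraint:
  C1: 6 − 0 = 6  (slack)
  C2: 11 − 11 = 0  (binding)
  C3: 49 − 44 = 5  (slack)

Optimal: x1 = 0, x2 = 11
Binding: C2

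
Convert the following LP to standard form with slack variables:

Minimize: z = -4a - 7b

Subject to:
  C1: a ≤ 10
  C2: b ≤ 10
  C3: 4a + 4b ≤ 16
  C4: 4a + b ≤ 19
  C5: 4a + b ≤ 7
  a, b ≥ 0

min z = -4a - 7b

s.t.
  a + s1 = 10
  b + s2 = 10
  4a + 4b + s3 = 16
  4a + b + s4 = 19
  4a + b + s5 = 7
  a, b, s1, s2, s3, s4, s5 ≥ 0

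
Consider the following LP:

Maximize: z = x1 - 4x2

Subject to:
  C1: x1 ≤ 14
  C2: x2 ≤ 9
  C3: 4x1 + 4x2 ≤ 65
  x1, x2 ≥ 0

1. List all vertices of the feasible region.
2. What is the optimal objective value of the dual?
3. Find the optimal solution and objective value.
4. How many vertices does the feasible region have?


1. (0, 0), (14, 0), (14, 2.25), (7.25, 9), (0, 9)
2. 14
3. x1 = 14, x2 = 0, z = 14
4. 5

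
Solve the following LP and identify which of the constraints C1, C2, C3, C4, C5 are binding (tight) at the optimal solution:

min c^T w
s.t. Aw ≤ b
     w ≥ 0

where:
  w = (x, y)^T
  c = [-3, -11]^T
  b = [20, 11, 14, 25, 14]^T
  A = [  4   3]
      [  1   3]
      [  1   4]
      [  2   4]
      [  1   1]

At x = 2, y = 3, compute slack b - a·x for each constraint:
  C1: 20 − 17 = 3  (slack)
  C2: 11 − 11 = 0  (binding)
  C3: 14 − 14 = 0  (binding)
  C4: 25 − 16 = 9  (slack)
  C5: 14 − 5 = 9  (slack)

Optimal: x = 2, y = 3
Binding: C2, C3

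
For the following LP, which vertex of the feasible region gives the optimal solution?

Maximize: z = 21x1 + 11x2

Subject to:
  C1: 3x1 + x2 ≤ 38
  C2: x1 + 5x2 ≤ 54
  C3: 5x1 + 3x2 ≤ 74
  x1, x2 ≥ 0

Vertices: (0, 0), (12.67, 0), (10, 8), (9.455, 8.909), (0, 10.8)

Evaluate the objective at each vertex of the feasible region:
  z(0, 0) = 0
  z(12.67, 0) = 266
  z(10, 8) = 298  ←
  z(9.455, 8.909) = 296.5
  z(0, 10.8) = 118.8
The maximum is at x1 = 10, x2 = 8.

(10, 8)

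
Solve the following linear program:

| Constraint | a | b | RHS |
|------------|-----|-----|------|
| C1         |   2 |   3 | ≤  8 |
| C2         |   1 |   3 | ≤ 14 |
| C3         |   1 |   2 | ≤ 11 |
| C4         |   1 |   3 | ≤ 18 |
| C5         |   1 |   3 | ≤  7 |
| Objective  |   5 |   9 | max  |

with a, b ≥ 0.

Evaluate the objective at each vertex of the feasible region:
  z(0, 0) = 0
  z(4, 0) = 20
  z(1, 2) = 23  ←
  z(0, 2.333) = 21
The maximum is at a = 1, b = 2.

a = 1, b = 2, z = 23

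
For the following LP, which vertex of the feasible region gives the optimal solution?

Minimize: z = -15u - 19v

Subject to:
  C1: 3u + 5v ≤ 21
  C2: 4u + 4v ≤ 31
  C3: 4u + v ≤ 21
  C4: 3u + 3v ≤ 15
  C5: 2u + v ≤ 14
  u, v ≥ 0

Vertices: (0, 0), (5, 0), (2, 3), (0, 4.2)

Evaluate the objective at each vertex of the feasible region:
  z(0, 0) = 0
  z(5, 0) = -75
  z(2, 3) = -87  ←
  z(0, 4.2) = -79.8
The minimum is at u = 2, v = 3.

(2, 3)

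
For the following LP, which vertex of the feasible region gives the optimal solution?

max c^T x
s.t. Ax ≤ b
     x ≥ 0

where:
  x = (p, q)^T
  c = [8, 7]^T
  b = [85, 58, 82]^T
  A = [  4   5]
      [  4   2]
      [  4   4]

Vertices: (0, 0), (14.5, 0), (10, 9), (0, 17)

Evaluate the objective at each vertex of the feasible region:
  z(0, 0) = 0
  z(14.5, 0) = 116
  z(10, 9) = 143  ←
  z(0, 17) = 119
The maximum is at p = 10, q = 9.

(10, 9)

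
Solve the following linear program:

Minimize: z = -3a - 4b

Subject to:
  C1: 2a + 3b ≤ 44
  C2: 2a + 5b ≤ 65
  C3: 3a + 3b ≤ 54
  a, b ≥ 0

Evaluate the objective at each vertex of the feasible region:
  z(0, 0) = 0
  z(18, 0) = -54
  z(10, 8) = -62  ←
  z(6.25, 10.5) = -60.75
  z(0, 13) = -52
The minimum is at a = 10, b = 8.

a = 10, b = 8, z = -62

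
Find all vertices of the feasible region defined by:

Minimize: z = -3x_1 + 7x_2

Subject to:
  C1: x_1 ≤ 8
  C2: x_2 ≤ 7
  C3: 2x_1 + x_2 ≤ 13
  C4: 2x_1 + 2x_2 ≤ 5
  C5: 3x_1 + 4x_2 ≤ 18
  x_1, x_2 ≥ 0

(0, 0), (2.5, 0), (0, 2.5)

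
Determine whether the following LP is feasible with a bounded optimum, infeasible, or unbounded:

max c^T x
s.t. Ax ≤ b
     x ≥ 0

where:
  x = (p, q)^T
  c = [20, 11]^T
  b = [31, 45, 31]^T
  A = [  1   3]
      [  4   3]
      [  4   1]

Feasible with a bounded optimal solution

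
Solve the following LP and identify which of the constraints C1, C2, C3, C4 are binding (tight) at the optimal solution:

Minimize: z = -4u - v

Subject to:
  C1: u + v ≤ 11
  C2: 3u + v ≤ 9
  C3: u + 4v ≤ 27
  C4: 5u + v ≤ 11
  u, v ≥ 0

At u = 1, v = 6, compute slack b - a·x for each constraint:
  C1: 11 − 7 = 4  (slack)
  C2: 9 − 9 = 0  (binding)
  C3: 27 − 25 = 2  (slack)
  C4: 11 − 11 = 0  (binding)

Optimal: u = 1, v = 6
Binding: C2, C4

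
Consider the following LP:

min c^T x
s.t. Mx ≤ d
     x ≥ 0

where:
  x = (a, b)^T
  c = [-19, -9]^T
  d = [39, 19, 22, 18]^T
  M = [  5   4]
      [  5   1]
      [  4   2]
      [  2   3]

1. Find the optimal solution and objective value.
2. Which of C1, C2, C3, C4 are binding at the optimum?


1. a = 3, b = 4, z = -93
2. C2, C4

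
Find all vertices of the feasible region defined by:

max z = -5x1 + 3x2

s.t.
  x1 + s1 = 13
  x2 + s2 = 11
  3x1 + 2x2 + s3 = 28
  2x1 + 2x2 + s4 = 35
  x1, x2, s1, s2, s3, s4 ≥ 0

(0, 0), (9.333, 0), (2, 11), (0, 11)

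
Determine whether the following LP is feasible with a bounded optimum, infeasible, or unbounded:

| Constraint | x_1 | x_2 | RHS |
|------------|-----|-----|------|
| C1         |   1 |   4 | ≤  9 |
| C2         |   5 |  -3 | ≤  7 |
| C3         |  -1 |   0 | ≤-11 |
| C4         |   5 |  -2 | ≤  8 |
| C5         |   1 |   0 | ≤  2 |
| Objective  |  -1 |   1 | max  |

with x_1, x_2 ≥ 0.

Infeasible (no feasible solution exists)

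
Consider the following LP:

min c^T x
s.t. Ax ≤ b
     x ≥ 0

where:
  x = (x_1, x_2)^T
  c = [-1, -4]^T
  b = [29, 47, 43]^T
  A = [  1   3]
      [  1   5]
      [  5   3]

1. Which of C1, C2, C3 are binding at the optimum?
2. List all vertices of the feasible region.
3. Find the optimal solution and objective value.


1. C1, C2
2. (0, 0), (8.6, 0), (3.5, 8.5), (2, 9), (0, 9.4)
3. x_1 = 2, x_2 = 9, z = -38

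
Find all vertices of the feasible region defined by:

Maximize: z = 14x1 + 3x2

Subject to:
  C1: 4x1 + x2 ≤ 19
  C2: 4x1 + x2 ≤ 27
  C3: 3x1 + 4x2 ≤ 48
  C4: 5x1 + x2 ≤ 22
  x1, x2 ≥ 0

(0, 0), (4.4, 0), (3, 7), (2.154, 10.38), (0, 12)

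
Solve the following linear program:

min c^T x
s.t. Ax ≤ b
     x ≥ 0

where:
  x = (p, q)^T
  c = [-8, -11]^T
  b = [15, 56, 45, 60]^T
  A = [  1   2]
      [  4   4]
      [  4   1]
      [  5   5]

Evaluate the objective at each vertex of the feasible region:
  z(0, 0) = 0
  z(11.25, 0) = -90
  z(11, 1) = -99
  z(9, 3) = -105  ←
  z(0, 7.5) = -82.5
The minimum is at p = 9, q = 3.

p = 9, q = 3, z = -105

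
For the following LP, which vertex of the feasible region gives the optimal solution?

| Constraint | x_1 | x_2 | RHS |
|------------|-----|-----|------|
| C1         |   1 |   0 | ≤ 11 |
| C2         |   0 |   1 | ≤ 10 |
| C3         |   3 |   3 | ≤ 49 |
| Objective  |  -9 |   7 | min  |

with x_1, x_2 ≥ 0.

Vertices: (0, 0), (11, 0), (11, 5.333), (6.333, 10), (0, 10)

Evaluate the objective at each vertex of the feasible region:
  z(0, 0) = 0
  z(11, 0) = -99  ←
  z(11, 5.333) = -61.67
  z(6.333, 10) = 13
  z(0, 10) = 70
The minimum is at x_1 = 11, x_2 = 0.

(11, 0)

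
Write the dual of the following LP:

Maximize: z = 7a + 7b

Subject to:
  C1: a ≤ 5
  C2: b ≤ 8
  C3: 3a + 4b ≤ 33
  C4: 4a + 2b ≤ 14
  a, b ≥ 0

Primal max cᵀx s.t. Ax ≤ b, x ≥ 0  →  Dual min bᵀy s.t. Aᵀy ≥ c, y ≥ 0.

Minimize: z = 5y1 + 8y2 + 33y3 + 14y4

Subject to:
  y1 + 3y3 + 4y4 ≥ 7
  y2 + 4y3 + 2y4 ≥ 7
  y1, y2, y3, y4 ≥ 0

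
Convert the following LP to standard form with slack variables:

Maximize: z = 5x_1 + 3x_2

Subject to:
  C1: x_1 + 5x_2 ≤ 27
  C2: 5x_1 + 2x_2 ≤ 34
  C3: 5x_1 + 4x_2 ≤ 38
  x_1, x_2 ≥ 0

max z = 5x_1 + 3x_2

s.t.
  x_1 + 5x_2 + s1 = 27
  5x_1 + 2x_2 + s2 = 34
  5x_1 + 4x_2 + s3 = 38
  x_1, x_2, s1, s2, s3 ≥ 0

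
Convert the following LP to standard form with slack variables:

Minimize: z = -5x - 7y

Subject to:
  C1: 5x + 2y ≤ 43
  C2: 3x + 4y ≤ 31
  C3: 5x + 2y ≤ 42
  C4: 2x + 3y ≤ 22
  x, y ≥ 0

min z = -5x - 7y

s.t.
  5x + 2y + s1 = 43
  3x + 4y + s2 = 31
  5x + 2y + s3 = 42
  2x + 3y + s4 = 22
  x, y, s1, s2, s3, s4 ≥ 0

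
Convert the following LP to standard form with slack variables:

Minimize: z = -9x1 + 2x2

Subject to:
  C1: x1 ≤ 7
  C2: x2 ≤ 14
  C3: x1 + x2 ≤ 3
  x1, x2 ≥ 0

min z = -9x1 + 2x2

s.t.
  x1 + s1 = 7
  x2 + s2 = 14
  x1 + x2 + s3 = 3
  x1, x2, s1, s2, s3 ≥ 0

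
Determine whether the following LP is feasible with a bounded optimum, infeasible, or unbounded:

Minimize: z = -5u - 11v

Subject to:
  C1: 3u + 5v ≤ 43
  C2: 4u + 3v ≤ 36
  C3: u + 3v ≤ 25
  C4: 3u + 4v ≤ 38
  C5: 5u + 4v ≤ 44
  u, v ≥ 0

Feasible with a bounded optimal solution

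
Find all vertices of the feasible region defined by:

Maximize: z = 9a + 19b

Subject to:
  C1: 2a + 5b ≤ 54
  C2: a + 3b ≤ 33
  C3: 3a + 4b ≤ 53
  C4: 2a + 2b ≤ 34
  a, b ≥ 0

(0, 0), (17, 0), (15, 2), (7, 8), (0, 10.8)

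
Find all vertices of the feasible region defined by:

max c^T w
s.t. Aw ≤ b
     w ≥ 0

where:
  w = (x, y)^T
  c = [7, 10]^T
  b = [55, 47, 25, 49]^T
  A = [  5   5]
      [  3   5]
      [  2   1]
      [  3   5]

(0, 0), (11, 0), (4, 7), (0, 9.4)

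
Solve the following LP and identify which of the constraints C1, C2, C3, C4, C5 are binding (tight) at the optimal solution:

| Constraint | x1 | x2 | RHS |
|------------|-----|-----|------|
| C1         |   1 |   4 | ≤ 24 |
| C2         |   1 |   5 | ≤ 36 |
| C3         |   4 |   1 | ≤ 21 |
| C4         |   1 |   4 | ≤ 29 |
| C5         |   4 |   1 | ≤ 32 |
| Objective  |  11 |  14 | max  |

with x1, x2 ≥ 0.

At x1 = 4, x2 = 5, compute slack b - a·x for each constraint:
  C1: 24 − 24 = 0  (binding)
  C2: 36 − 29 = 7  (slack)
  C3: 21 − 21 = 0  (binding)
  C4: 29 − 24 = 5  (slack)
  C5: 32 − 21 = 11  (slack)

Optimal: x1 = 4, x2 = 5
Binding: C1, C3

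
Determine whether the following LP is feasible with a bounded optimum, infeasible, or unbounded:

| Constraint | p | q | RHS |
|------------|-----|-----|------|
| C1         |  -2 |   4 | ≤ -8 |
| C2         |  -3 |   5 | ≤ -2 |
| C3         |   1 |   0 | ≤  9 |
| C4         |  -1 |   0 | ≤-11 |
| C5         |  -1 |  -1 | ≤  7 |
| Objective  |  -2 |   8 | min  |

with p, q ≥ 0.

Infeasible (no feasible solution exists)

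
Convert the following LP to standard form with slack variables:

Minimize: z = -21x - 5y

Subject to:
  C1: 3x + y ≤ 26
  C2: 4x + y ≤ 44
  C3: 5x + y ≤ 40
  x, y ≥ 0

min z = -21x - 5y

s.t.
  3x + y + s1 = 26
  4x + y + s2 = 44
  5x + y + s3 = 40
  x, y, s1, s2, s3 ≥ 0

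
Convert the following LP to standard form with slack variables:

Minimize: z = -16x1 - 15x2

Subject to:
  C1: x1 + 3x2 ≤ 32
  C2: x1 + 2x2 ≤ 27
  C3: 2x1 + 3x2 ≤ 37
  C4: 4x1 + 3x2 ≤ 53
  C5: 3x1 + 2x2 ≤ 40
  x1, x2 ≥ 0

min z = -16x1 - 15x2

s.t.
  x1 + 3x2 + s1 = 32
  x1 + 2x2 + s2 = 27
  2x1 + 3x2 + s3 = 37
  4x1 + 3x2 + s4 = 53
  3x1 + 2x2 + s5 = 40
  x1, x2, s1, s2, s3, s4, s5 ≥ 0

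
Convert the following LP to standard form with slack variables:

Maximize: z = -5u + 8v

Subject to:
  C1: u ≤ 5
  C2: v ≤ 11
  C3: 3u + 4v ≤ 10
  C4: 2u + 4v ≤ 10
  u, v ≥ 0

max z = -5u + 8v

s.t.
  u + s1 = 5
  v + s2 = 11
  3u + 4v + s3 = 10
  2u + 4v + s4 = 10
  u, v, s1, s2, s3, s4 ≥ 0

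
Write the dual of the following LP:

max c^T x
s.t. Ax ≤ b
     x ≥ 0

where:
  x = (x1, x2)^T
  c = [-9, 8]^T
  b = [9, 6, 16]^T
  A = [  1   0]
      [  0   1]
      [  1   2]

Primal max cᵀx s.t. Ax ≤ b, x ≥ 0  →  Dual min bᵀy s.t. Aᵀy ≥ c, y ≥ 0.

Minimize: z = 9y1 + 6y2 + 16y3

Subject to:
  y1 + y3 ≥ -9
  y2 + 2y3 ≥ 8
  y1, y2, y3 ≥ 0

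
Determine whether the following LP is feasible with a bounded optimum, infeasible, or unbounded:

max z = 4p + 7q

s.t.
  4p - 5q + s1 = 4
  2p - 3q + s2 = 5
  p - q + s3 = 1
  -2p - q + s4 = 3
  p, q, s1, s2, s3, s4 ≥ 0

Unbounded (objective can increase without bound)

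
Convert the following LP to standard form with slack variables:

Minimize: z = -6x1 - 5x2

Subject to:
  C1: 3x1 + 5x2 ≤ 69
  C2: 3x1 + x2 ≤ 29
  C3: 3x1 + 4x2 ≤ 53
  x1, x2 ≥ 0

min z = -6x1 - 5x2

s.t.
  3x1 + 5x2 + s1 = 69
  3x1 + x2 + s2 = 29
  3x1 + 4x2 + s3 = 53
  x1, x2, s1, s2, s3 ≥ 0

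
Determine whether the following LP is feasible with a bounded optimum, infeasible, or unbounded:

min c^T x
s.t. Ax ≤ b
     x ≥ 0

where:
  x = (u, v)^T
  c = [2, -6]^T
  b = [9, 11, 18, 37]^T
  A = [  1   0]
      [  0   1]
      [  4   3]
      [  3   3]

Feasible with a bounded optimal solution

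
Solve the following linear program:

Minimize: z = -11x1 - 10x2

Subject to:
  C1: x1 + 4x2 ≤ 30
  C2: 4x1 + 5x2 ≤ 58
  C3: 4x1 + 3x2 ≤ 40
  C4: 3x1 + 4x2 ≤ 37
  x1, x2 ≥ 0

Evaluate the objective at each vertex of the feasible region:
  z(0, 0) = 0
  z(10, 0) = -110
  z(7, 4) = -117  ←
  z(3.5, 6.625) = -104.8
  z(0, 7.5) = -75
The minimum is at x1 = 7, x2 = 4.

x1 = 7, x2 = 4, z = -117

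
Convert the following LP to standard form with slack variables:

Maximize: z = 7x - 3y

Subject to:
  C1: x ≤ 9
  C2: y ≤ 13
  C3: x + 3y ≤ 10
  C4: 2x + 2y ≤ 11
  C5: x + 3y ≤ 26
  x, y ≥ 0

max z = 7x - 3y

s.t.
  x + s1 = 9
  y + s2 = 13
  x + 3y + s3 = 10
  2x + 2y + s4 = 11
  x + 3y + s5 = 26
  x, y, s1, s2, s3, s4, s5 ≥ 0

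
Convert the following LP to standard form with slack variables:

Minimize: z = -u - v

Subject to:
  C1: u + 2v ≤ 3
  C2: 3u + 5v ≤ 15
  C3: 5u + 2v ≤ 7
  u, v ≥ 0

min z = -u - v

s.t.
  u + 2v + s1 = 3
  3u + 5v + s2 = 15
  5u + 2v + s3 = 7
  u, v, s1, s2, s3 ≥ 0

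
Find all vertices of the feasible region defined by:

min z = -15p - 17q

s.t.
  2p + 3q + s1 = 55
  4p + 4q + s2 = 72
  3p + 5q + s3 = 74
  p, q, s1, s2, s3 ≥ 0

(0, 0), (18, 0), (8, 10), (0, 14.8)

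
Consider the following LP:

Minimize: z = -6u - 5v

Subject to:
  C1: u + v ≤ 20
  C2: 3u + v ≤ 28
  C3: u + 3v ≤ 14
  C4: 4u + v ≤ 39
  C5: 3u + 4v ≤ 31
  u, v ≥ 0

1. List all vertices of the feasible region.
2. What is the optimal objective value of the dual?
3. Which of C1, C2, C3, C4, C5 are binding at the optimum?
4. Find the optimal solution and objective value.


1. (0, 0), (9.333, 0), (9, 1), (7.4, 2.2), (0, 4.667)
2. -59
3. C2, C5
4. u = 9, v = 1, z = -59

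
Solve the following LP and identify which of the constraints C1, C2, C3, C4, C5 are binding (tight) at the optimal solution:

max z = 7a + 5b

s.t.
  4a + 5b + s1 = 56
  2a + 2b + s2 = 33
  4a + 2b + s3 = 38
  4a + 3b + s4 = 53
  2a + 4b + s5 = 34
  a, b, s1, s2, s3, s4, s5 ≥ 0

At a = 7, b = 5, compute slack b - a·x for each constraint:
  C1: 56 − 53 = 3  (slack)
  C2: 33 − 24 = 9  (slack)
  C3: 38 − 38 = 0  (binding)
  C4: 53 − 43 = 10  (slack)
  C5: 34 − 34 = 0  (binding)

Optimal: a = 7, b = 5
Binding: C3, C5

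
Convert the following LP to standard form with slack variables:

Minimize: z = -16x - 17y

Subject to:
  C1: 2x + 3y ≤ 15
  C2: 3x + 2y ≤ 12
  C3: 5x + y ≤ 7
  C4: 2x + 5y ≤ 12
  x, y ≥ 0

min z = -16x - 17y

s.t.
  2x + 3y + s1 = 15
  3x + 2y + s2 = 12
  5x + y + s3 = 7
  2x + 5y + s4 = 12
  x, y, s1, s2, s3, s4 ≥ 0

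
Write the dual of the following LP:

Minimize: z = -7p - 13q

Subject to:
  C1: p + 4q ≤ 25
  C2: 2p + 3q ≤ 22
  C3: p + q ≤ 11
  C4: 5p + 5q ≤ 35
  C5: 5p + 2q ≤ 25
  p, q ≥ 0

Primal min cᵀx s.t. Ax ≤ b, x ≥ 0  →  Dual max −bᵀy s.t. Aᵀy ≥ −c, y ≥ 0.

Maximize: z = -25y1 - 22y2 - 11y3 - 35y4 - 25y5

Subject to:
  y1 + 2y2 + y3 + 5y4 + 5y5 ≥ 7
  4y1 + 3y2 + y3 + 5y4 + 2y5 ≥ 13
  y1, y2, y3, y4, y5 ≥ 0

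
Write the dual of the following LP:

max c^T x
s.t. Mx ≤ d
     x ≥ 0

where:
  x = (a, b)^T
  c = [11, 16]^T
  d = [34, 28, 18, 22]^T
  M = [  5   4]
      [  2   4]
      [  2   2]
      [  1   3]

Primal max cᵀx s.t. Ax ≤ b, x ≥ 0  →  Dual min bᵀy s.t. Aᵀy ≥ c, y ≥ 0.

Minimize: z = 34y1 + 28y2 + 18y3 + 22y4

Subject to:
  5y1 + 2y2 + 2y3 + y4 ≥ 11
  4y1 + 4y2 + 2y3 + 3y4 ≥ 16
  y1, y2, y3, y4 ≥ 0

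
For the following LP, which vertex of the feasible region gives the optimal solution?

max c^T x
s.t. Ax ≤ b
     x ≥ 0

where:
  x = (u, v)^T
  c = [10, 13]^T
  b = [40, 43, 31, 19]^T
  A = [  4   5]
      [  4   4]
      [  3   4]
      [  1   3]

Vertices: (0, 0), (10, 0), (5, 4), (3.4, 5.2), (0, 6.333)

Evaluate the objective at each vertex of the feasible region:
  z(0, 0) = 0
  z(10, 0) = 100
  z(5, 4) = 102  ←
  z(3.4, 5.2) = 101.6
  z(0, 6.333) = 82.33
The maximum is at u = 5, v = 4.

(5, 4)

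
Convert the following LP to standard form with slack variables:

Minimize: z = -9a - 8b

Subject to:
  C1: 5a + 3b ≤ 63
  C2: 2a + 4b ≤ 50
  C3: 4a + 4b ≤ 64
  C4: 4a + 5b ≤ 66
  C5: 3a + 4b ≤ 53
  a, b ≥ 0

min z = -9a - 8b

s.t.
  5a + 3b + s1 = 63
  2a + 4b + s2 = 50
  4a + 4b + s3 = 64
  4a + 5b + s4 = 66
  3a + 4b + s5 = 53
  a, b, s1, s2, s3, s4, s5 ≥ 0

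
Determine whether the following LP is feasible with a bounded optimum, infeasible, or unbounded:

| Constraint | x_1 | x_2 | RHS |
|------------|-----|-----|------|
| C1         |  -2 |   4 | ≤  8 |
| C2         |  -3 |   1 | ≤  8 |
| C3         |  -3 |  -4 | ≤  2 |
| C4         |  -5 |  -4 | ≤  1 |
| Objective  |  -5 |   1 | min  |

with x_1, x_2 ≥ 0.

Unbounded (objective can decrease without bound)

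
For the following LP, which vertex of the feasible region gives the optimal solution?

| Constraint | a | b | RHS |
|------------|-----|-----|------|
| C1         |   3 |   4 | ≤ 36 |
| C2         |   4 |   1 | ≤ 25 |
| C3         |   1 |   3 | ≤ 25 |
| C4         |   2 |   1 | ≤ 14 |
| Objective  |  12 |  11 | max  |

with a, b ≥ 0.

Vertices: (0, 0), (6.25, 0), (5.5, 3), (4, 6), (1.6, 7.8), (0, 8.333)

Evaluate the objective at each vertex of the feasible region:
  z(0, 0) = 0
  z(6.25, 0) = 75
  z(5.5, 3) = 99
  z(4, 6) = 114  ←
  z(1.6, 7.8) = 105
  z(0, 8.333) = 91.67
The maximum is at a = 4, b = 6.

(4, 6)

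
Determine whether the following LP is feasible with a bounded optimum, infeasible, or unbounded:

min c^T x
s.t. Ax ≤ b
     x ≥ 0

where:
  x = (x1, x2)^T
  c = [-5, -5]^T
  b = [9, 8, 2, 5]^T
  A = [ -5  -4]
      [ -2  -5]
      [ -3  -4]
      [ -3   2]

Unbounded (objective can decrease without bound)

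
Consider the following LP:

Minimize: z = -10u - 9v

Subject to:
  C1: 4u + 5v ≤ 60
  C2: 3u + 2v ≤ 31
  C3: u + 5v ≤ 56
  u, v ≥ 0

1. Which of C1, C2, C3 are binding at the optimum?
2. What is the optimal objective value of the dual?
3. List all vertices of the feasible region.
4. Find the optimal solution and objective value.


1. C1, C2
2. -122
3. (0, 0), (10.33, 0), (5, 8), (1.333, 10.93), (0, 11.2)
4. u = 5, v = 8, z = -122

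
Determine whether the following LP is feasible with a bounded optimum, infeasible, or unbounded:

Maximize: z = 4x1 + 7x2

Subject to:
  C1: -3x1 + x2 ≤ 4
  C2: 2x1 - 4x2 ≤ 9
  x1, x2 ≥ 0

Unbounded (objective can increase without bound)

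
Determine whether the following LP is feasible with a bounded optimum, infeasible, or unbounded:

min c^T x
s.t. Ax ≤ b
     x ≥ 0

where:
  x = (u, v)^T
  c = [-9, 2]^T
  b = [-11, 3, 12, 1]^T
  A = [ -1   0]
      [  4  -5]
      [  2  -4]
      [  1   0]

Infeasible (no feasible solution exists)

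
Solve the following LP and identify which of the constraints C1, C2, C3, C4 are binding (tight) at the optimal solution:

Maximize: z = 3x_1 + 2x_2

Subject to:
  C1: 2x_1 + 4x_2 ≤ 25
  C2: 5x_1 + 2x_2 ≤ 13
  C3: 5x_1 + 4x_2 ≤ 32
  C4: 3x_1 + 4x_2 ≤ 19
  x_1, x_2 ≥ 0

At x_1 = 1, x_2 = 4, compute slack b - a·x for each constraint:
  C1: 25 − 18 = 7  (slack)
  C2: 13 − 13 = 0  (binding)
  C3: 32 − 21 = 11  (slack)
  C4: 19 − 19 = 0  (binding)

Optimal: x_1 = 1, x_2 = 4
Binding: C2, C4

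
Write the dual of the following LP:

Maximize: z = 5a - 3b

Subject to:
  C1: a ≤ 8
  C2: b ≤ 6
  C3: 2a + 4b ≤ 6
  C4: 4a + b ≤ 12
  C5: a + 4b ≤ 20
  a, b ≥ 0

Primal max cᵀx s.t. Ax ≤ b, x ≥ 0  →  Dual min bᵀy s.t. Aᵀy ≥ c, y ≥ 0.

Minimize: z = 8y1 + 6y2 + 6y3 + 12y4 + 20y5

Subject to:
  y1 + 2y3 + 4y4 + y5 ≥ 5
  y2 + 4y3 + y4 + 4y5 ≥ -3
  y1, y2, y3, y4, y5 ≥ 0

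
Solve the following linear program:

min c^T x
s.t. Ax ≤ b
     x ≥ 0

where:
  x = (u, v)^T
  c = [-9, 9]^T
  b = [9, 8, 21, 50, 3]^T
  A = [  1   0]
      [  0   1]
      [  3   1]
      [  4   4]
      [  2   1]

Evaluate the objective at each vertex of the feasible region:
  z(0, 0) = 0
  z(1.5, 0) = -13.5  ←
  z(0, 3) = 27
The minimum is at u = 1.5, v = 0.

u = 1.5, v = 0, z = -13.5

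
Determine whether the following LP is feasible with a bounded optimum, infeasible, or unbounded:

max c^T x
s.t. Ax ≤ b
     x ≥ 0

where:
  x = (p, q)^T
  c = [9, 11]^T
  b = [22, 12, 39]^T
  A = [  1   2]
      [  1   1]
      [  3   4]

Feasible with a bounded optimal solution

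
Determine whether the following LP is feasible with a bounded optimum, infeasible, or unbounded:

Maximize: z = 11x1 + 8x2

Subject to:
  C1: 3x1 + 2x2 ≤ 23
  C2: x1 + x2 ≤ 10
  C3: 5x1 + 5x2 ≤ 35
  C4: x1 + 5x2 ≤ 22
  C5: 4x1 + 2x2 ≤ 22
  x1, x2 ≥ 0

Feasible with a bounded optimal solution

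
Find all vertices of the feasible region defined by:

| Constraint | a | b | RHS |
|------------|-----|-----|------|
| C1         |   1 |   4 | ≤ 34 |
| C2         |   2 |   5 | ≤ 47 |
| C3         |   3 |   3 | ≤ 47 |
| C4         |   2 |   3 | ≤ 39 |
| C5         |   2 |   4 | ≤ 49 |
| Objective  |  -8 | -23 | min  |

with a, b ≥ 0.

(0, 0), (15.67, 0), (10.44, 5.222), (6, 7), (0, 8.5)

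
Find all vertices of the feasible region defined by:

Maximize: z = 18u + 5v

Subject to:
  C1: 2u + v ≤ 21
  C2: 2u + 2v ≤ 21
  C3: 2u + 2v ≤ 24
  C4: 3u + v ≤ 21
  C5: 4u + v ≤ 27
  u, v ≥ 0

(0, 0), (6.75, 0), (6, 3), (5.25, 5.25), (0, 10.5)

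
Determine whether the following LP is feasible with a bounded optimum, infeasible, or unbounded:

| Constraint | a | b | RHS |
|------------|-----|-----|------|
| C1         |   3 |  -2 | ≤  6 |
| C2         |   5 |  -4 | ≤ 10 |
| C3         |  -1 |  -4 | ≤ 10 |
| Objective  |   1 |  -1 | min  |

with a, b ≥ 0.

Unbounded (objective can decrease without bound)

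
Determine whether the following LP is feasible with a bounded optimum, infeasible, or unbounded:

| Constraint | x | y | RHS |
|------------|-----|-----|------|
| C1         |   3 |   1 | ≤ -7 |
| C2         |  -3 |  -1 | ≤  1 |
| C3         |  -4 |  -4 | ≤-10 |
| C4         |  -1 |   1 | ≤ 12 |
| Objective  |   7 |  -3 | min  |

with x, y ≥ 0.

Infeasible (no feasible solution exists)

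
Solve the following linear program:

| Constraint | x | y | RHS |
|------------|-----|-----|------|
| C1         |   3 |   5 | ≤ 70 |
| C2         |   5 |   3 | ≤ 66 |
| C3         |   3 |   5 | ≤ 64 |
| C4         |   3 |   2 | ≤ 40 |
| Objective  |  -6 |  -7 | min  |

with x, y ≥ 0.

Evaluate the objective at each vertex of the feasible region:
  z(0, 0) = 0
  z(13.2, 0) = -79.2
  z(12, 2) = -86
  z(8, 8) = -104  ←
  z(0, 12.8) = -89.6
The minimum is at x = 8, y = 8.

x = 8, y = 8, z = -104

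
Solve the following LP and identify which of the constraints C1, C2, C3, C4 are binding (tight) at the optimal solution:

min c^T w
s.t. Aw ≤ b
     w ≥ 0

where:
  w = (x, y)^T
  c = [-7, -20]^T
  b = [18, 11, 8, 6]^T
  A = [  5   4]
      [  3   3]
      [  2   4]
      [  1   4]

At x = 2, y = 1, compute slack b - a·x for each constraint:
  C1: 18 − 14 = 4  (slack)
  C2: 11 − 9 = 2  (slack)
  C3: 8 − 8 = 0  (binding)
  C4: 6 − 6 = 0  (binding)

Optimal: x = 2, y = 1
Binding: C3, C4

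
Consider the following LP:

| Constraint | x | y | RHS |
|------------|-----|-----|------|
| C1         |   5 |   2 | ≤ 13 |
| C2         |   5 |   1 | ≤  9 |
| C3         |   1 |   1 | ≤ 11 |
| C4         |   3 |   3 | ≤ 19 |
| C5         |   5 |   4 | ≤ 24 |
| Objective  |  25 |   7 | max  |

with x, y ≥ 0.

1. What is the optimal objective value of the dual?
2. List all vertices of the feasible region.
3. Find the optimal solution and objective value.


1. 53
2. (0, 0), (1.8, 0), (1, 4), (0.4, 5.5), (0, 6)
3. x = 1, y = 4, z = 53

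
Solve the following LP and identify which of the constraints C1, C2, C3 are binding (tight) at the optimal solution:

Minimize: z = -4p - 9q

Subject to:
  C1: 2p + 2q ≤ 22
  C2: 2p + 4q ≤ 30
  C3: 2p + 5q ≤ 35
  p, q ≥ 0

At p = 5, q = 5, compute slack b - a·x for each constraint:
  C1: 22 − 20 = 2  (slack)
  C2: 30 − 30 = 0  (binding)
  C3: 35 − 35 = 0  (binding)

Optimal: p = 5, q = 5
Binding: C2, C3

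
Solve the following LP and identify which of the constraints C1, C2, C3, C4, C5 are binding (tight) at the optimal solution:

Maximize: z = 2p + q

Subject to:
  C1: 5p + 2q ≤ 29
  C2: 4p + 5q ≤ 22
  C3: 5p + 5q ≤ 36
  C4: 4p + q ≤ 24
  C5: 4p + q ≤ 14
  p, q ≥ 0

At p = 3, q = 2, compute slack b - a·x for each constraint:
  C1: 29 − 19 = 10  (slack)
  C2: 22 − 22 = 0  (binding)
  C3: 36 − 25 = 11  (slack)
  C4: 24 − 14 = 10  (slack)
  C5: 14 − 14 = 0  (binding)

Optimal: p = 3, q = 2
Binding: C2, C5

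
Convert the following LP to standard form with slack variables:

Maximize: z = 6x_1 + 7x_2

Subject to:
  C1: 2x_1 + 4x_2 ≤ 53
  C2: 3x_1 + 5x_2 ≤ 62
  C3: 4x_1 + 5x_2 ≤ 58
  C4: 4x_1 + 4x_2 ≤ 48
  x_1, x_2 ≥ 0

max z = 6x_1 + 7x_2

s.t.
  2x_1 + 4x_2 + s1 = 53
  3x_1 + 5x_2 + s2 = 62
  4x_1 + 5x_2 + s3 = 58
  4x_1 + 4x_2 + s4 = 48
  x_1, x_2, s1, s2, s3, s4 ≥ 0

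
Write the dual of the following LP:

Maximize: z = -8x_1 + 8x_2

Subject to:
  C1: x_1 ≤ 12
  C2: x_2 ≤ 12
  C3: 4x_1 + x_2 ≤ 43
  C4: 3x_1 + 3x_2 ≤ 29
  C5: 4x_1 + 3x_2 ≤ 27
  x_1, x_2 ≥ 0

Primal max cᵀx s.t. Ax ≤ b, x ≥ 0  →  Dual min bᵀy s.t. Aᵀy ≥ c, y ≥ 0.

Minimize: z = 12y1 + 12y2 + 43y3 + 29y4 + 27y5

Subject to:
  y1 + 4y3 + 3y4 + 4y5 ≥ -8
  y2 + y3 + 3y4 + 3y5 ≥ 8
  y1, y2, y3, y4, y5 ≥ 0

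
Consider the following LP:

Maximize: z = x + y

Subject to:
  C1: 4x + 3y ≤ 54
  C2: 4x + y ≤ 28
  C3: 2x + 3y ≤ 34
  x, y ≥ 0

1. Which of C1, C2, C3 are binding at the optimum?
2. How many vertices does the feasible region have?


1. C2, C3
2. 4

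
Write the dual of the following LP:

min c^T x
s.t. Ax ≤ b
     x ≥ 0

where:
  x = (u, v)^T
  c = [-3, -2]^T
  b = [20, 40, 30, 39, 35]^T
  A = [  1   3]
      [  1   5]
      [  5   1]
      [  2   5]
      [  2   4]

Primal min cᵀx s.t. Ax ≤ b, x ≥ 0  →  Dual max −bᵀy s.t. Aᵀy ≥ −c, y ≥ 0.

Maximize: z = -20y1 - 40y2 - 30y3 - 39y4 - 35y5

Subject to:
  y1 + y2 + 5y3 + 2y4 + 2y5 ≥ 3
  3y1 + 5y2 + y3 + 5y4 + 4y5 ≥ 2
  y1, y2, y3, y4, y5 ≥ 0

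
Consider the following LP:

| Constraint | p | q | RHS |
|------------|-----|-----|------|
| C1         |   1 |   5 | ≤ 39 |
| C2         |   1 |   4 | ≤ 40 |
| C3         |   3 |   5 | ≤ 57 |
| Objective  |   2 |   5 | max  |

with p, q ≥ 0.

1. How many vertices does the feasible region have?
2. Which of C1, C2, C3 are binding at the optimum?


1. 4
2. C1, C3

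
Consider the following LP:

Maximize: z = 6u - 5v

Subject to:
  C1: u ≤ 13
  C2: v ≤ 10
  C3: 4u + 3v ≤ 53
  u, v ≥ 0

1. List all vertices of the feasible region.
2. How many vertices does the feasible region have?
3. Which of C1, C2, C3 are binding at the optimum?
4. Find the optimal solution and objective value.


1. (0, 0), (13, 0), (13, 0.3333), (5.75, 10), (0, 10)
2. 5
3. C1
4. u = 13, v = 0, z = 78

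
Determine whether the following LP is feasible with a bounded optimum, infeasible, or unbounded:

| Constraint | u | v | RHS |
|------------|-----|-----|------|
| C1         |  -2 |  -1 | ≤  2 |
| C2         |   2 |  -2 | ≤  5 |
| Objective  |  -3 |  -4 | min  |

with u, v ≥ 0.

Unbounded (objective can decrease without bound)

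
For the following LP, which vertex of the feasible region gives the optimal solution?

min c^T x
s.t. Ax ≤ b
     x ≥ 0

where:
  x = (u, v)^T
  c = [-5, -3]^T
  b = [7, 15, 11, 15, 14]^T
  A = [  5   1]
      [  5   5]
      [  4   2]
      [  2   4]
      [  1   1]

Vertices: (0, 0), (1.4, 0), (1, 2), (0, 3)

Evaluate the objective at each vertex of the feasible region:
  z(0, 0) = 0
  z(1.4, 0) = -7
  z(1, 2) = -11  ←
  z(0, 3) = -9
The minimum is at u = 1, v = 2.

(1, 2)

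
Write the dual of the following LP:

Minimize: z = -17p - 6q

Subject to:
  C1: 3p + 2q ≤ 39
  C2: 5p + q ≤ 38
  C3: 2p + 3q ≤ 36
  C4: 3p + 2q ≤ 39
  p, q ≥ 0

Primal min cᵀx s.t. Ax ≤ b, x ≥ 0  →  Dual max −bᵀy s.t. Aᵀy ≥ −c, y ≥ 0.

Maximize: z = -39y1 - 38y2 - 36y3 - 39y4

Subject to:
  3y1 + 5y2 + 2y3 + 3y4 ≥ 17
  2y1 + y2 + 3y3 + 2y4 ≥ 6
  y1, y2, y3, y4 ≥ 0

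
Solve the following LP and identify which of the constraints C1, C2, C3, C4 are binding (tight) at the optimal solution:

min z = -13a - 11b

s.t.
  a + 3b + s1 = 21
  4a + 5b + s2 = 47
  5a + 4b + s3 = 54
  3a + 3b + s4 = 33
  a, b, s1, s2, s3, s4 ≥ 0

At a = 10, b = 1, compute slack b - a·x for each constraint:
  C1: 21 − 13 = 8  (slack)
  C2: 47 − 45 = 2  (slack)
  C3: 54 − 54 = 0  (binding)
  C4: 33 − 33 = 0  (binding)

Optimal: a = 10, b = 1
Binding: C3, C4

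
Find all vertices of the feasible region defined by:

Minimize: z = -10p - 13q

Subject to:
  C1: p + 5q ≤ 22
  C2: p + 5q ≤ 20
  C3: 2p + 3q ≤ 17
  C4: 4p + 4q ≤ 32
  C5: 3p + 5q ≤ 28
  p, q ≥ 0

(0, 0), (8, 0), (7, 1), (3.571, 3.286), (0, 4)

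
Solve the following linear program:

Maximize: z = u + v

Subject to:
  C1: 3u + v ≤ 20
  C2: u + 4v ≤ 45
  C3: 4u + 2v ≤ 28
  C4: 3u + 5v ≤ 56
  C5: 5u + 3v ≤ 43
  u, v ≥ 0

Evaluate the objective at each vertex of the feasible region:
  z(0, 0) = 0
  z(6.667, 0) = 6.667
  z(6, 2) = 8
  z(2, 10) = 12  ←
  z(0, 11.2) = 11.2
The maximum is at u = 2, v = 10.

u = 2, v = 10, z = 12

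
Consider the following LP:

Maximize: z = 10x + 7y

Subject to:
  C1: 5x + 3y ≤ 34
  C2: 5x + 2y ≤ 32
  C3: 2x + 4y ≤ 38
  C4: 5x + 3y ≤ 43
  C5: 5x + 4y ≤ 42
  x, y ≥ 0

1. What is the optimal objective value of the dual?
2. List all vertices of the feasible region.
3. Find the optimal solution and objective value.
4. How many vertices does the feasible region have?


1. 76
2. (0, 0), (6.4, 0), (5.6, 2), (2, 8), (1.333, 8.833), (0, 9.5)
3. x = 2, y = 8, z = 76
4. 6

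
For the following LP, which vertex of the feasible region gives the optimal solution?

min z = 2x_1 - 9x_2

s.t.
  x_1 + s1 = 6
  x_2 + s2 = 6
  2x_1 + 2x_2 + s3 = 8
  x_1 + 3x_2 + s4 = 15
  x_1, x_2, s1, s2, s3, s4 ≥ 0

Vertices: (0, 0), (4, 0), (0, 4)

Evaluate the objective at each vertex of the feasible region:
  z(0, 0) = 0
  z(4, 0) = 8
  z(0, 4) = -36  ←
The minimum is at x_1 = 0, x_2 = 4.

(0, 4)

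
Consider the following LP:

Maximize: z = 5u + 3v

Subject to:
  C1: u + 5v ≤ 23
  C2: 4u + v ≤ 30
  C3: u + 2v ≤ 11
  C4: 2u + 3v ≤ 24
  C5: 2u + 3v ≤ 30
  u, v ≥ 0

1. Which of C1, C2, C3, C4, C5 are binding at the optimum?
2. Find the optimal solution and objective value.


1. C2, C3
2. u = 7, v = 2, z = 41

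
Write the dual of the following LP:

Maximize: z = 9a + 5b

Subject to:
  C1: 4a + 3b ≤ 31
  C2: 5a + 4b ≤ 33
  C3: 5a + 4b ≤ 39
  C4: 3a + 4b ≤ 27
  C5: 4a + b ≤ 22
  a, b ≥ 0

Primal max cᵀx s.t. Ax ≤ b, x ≥ 0  →  Dual min bᵀy s.t. Aᵀy ≥ c, y ≥ 0.

Minimize: z = 31y1 + 33y2 + 39y3 + 27y4 + 22y5

Subject to:
  4y1 + 5y2 + 5y3 + 3y4 + 4y5 ≥ 9
  3y1 + 4y2 + 4y3 + 4y4 + y5 ≥ 5
  y1, y2, y3, y4, y5 ≥ 0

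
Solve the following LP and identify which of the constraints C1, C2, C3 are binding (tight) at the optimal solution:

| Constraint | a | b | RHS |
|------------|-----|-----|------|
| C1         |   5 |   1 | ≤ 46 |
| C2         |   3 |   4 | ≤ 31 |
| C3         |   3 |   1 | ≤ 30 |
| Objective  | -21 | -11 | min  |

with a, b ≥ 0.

At a = 9, b = 1, compute slack b - a·x for each constraint:
  C1: 46 − 46 = 0  (binding)
  C2: 31 − 31 = 0  (binding)
  C3: 30 − 28 = 2  (slack)

Optimal: a = 9, b = 1
Binding: C1, C2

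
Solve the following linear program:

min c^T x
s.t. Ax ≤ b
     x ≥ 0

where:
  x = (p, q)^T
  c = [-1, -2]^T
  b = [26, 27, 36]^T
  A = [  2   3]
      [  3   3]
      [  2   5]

Evaluate the objective at each vertex of the feasible region:
  z(0, 0) = 0
  z(9, 0) = -9
  z(3, 6) = -15  ←
  z(0, 7.2) = -14.4
The minimum is at p = 3, q = 6.

p = 3, q = 6, z = -15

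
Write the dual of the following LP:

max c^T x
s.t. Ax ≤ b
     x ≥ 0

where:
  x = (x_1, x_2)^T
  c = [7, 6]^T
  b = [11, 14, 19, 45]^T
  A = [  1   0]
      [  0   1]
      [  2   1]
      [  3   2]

Primal max cᵀx s.t. Ax ≤ b, x ≥ 0  →  Dual min bᵀy s.t. Aᵀy ≥ c, y ≥ 0.

Minimize: z = 11y1 + 14y2 + 19y3 + 45y4

Subject to:
  y1 + 2y3 + 3y4 ≥ 7
  y2 + y3 + 2y4 ≥ 6
  y1, y2, y3, y4 ≥ 0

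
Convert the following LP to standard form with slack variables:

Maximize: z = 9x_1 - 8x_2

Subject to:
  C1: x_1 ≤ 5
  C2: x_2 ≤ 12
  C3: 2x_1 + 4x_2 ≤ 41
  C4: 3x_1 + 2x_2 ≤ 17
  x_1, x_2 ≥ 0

max z = 9x_1 - 8x_2

s.t.
  x_1 + s1 = 5
  x_2 + s2 = 12
  2x_1 + 4x_2 + s3 = 41
  3x_1 + 2x_2 + s4 = 17
  x_1, x_2, s1, s2, s3, s4 ≥ 0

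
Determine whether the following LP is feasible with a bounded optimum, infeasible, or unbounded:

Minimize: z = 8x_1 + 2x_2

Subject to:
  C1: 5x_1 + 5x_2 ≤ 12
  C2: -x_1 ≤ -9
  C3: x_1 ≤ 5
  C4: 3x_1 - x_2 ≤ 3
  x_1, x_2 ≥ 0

Infeasible (no feasible solution exists)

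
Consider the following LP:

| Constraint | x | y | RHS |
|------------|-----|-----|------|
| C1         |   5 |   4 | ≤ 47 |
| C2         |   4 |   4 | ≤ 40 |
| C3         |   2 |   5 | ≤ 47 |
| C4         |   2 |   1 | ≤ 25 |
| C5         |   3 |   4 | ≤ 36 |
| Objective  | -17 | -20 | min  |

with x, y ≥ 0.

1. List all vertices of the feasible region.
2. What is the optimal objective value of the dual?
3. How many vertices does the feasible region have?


1. (0, 0), (9.4, 0), (7, 3), (4, 6), (0, 9)
2. -188
3. 5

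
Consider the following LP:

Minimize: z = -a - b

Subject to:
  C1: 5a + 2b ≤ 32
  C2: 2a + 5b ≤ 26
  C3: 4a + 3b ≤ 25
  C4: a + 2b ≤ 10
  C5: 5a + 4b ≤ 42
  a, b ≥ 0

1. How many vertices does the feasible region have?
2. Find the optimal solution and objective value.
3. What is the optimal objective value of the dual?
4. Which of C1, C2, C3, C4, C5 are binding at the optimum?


1. 4
2. a = 4, b = 3, z = -7
3. -7
4. C3, C4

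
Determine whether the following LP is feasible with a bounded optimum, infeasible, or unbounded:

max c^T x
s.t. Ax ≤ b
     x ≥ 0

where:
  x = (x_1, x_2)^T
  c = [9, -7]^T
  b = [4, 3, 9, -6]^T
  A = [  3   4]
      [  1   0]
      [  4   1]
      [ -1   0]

Infeasible (no feasible solution exists)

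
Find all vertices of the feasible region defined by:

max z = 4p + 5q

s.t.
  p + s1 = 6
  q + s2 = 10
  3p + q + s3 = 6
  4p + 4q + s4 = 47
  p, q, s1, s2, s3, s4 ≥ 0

(0, 0), (2, 0), (0, 6)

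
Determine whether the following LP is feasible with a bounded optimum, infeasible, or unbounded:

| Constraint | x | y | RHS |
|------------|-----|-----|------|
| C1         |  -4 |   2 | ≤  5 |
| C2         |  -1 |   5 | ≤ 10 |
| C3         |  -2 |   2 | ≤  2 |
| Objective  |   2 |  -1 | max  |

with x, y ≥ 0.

Unbounded (objective can increase without bound)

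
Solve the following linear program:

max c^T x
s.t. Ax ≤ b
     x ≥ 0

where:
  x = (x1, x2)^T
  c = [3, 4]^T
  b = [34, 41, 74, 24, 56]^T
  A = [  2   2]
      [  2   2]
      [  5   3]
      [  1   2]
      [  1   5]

Evaluate the objective at each vertex of the feasible region:
  z(0, 0) = 0
  z(14.8, 0) = 44.4
  z(11.5, 5.5) = 56.5
  z(10, 7) = 58  ←
  z(2.667, 10.67) = 50.67
  z(0, 11.2) = 44.8
The maximum is at x1 = 10, x2 = 7.

x1 = 10, x2 = 7, z = 58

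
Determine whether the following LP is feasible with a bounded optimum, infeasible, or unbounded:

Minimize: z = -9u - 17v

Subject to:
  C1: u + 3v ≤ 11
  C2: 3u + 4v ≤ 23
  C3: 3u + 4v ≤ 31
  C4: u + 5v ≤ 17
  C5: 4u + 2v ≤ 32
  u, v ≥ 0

Feasible with a bounded optimal solution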